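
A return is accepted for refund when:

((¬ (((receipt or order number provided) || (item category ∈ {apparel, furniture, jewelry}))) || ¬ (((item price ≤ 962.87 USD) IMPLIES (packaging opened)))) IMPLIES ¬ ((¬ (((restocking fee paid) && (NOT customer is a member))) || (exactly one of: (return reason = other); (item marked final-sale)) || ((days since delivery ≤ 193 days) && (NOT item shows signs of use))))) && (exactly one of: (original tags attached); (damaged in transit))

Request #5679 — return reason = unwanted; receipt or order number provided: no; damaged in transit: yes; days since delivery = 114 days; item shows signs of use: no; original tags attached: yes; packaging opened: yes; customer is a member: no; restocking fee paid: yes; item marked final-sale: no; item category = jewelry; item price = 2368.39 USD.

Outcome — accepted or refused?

Refused

Atomic conditions:
  receipt or order number provided: no → false
  item category ∈ {apparel, furniture, jewelry}: jewelry is in the set → true
  item price ≤ 962.87 USD: 2368.39 ≤ 962.87 is false
  packaging opened: yes → true
  restocking fee paid: yes → true
  NOT customer is a member: no → true
  return reason = other: unwanted == other is false
  item marked final-sale: no → false
  days since delivery ≤ 193 days: 114 ≤ 193 is true
  NOT item shows signs of use: no → true
  original tags attached: yes → true
  damaged in transit: yes → true
Combine:
[1.1.1.1] false OR true = true
[1.1.1] NOT true = false
[1.1.2.1] false → true (antecedent false ⇒ implication holds) = true
[1.1.2] NOT true = false
[1.1] false OR false = false
[1.2.1.1.1] true AND true = true
[1.2.1.1] NOT true = false
[1.2.1.2] exactly-one(false, false) = false
[1.2.1.3] true AND true = true
[1.2.1] false OR false OR true = true
[1.2] NOT true = false
[1] false → false (antecedent false ⇒ implication holds) = true
[2] exactly-one(true, true) = false
[root] true AND false = false
Overall: false → refused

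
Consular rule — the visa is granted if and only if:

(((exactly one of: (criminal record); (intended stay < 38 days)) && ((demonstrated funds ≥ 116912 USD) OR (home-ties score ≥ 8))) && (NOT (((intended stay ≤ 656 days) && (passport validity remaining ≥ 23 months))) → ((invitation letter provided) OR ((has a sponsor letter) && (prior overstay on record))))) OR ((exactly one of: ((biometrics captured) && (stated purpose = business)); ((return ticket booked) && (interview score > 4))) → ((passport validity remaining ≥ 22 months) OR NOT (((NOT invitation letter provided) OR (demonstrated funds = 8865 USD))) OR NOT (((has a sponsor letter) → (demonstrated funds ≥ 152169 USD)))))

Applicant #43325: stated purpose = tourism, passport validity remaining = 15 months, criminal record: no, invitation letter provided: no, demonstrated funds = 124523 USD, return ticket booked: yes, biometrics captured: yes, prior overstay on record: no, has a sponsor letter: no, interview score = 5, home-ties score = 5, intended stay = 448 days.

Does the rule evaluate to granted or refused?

Refused

Atomic conditions:
  criminal record: no → false
  intended stay < 38 days: 448 < 38 is false
  demonstrated funds ≥ 116912 USD: 124523 ≥ 116912 is true
  home-ties score ≥ 8: 5 ≥ 8 is false
  intended stay ≤ 656 days: 448 ≤ 656 is true
  passport validity remaining ≥ 23 months: 15 ≥ 23 is false
  invitation letter provided: no → false
  has a sponsor letter: no → false
  prior overstay on record: no → false
  biometrics captured: yes → true
  stated purpose = business: tourism == business is false
  return ticket booked: yes → true
  interview score > 4: 5 > 4 is true
  passport validity remaining ≥ 22 months: 15 ≥ 22 is false
  NOT invitation letter provided: no → true
  demonstrated funds = 8865 USD: 124523 == 8865 is false
  demonstrated funds ≥ 152169 USD: 124523 ≥ 152169 is false
Combine:
[1.1.1] exactly-one(false, false) = false
[1.1.2] true OR false = true
[1.1] false AND true = false
[1.2.1.1] true AND false = false
[1.2.1] NOT false = true
[1.2.2.2] false AND false = false
[1.2.2] false OR false = false
[1.2] true → false = false
[1] false AND false = false
[2.1.1] true AND false = false
[2.1.2] true AND true = true
[2.1] exactly-one(false, true) = true
[2.2.2.1] true OR false = true
[2.2.2] NOT true = false
[2.2.3.1] false → false (antecedent false ⇒ implication holds) = true
[2.2.3] NOT true = false
[2.2] false OR false OR false = false
[2] true → false = false
[root] false OR false = false
Overall: false → refused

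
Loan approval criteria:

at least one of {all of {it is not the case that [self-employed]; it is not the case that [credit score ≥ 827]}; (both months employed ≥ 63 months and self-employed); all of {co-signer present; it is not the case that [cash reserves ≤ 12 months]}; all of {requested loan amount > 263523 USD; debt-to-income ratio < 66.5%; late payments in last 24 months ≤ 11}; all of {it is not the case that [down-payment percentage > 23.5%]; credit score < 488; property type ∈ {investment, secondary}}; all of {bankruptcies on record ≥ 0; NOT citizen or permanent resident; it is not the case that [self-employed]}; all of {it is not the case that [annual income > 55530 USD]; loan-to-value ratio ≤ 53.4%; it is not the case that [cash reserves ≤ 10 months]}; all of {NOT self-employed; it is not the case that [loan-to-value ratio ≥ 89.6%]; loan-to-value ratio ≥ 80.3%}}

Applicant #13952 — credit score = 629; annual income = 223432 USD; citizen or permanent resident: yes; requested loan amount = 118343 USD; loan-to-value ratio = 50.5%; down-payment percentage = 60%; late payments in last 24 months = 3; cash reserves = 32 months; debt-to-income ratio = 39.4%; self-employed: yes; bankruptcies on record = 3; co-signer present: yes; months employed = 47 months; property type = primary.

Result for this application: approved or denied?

Atomic conditions:
  self-employed: yes → true
  credit score ≥ 827: 629 ≥ 827 is false
  months employed ≥ 63 months: 47 ≥ 63 is false
  co-signer present: yes → true
  cash reserves ≤ 12 months: 32 ≤ 12 is false
  requested loan amount > 263523 USD: 118343 > 263523 is false
  debt-to-income ratio < 66.5%: 39.4 < 66.5 is true
  late payments in last 24 months ≤ 11: 3 ≤ 11 is true
  down-payment percentage > 23.5%: 60 > 23.5 is true
  credit score < 488: 629 < 488 is false
  property type ∈ {investment, secondary}: primary is not in the set → false
  bankruptcies on record ≥ 0: 3 ≥ 0 is true
  NOT citizen or permanent resident: yes → false
  annual income > 55530 USD: 223432 > 55530 is true
  loan-to-value ratio ≤ 53.4%: 50.5 ≤ 53.4 is true
  cash reserves ≤ 10 months: 32 ≤ 10 is false
  NOT self-employed: yes → false
  loan-to-value ratio ≥ 89.6%: 50.5 ≥ 89.6 is false
  loan-to-value ratio ≥ 80.3%: 50.5 ≥ 80.3 is false
Combine:
[1.1] NOT true = false
[1.2] NOT false = true
[1] false AND true = false
[2] false AND true = false
[3.2] NOT false = true
[3] true AND true = true
[4] false AND true AND true = false
[5.1] NOT true = false
[5] false AND false AND false = false
[6.3] NOT true = false
[6] true AND false AND false = false
[7.1] NOT true = false
[7.3] NOT false = true
[7] false AND true AND true = false
[8.2] NOT false = true
[8] false AND true AND false = false
[root] false OR false OR true OR false OR false OR false OR false OR false = true
Overall: true → approved

Approved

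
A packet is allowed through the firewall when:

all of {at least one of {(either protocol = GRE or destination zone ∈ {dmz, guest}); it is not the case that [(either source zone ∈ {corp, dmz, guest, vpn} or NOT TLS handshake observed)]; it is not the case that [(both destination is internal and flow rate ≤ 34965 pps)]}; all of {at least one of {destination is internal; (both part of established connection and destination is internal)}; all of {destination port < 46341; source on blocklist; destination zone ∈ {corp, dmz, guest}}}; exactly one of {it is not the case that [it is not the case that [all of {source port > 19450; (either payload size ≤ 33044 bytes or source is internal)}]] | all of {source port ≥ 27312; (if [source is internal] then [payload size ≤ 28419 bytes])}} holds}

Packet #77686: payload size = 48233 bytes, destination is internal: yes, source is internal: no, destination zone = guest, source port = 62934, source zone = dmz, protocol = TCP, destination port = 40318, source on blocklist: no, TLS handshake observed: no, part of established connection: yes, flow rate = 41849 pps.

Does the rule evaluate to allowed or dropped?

Atomic conditions:
  protocol = GRE: TCP == GRE is false
  destination zone ∈ {dmz, guest}: guest is in the set → true
  source zone ∈ {corp, dmz, guest, vpn}: dmz is in the set → true
  NOT TLS handshake observed: no → true
  destination is internal: yes → true
  flow rate ≤ 34965 pps: 41849 ≤ 34965 is false
  part of established connection: yes → true
  destination port < 46341: 40318 < 46341 is true
  source on blocklist: no → false
  destination zone ∈ {corp, dmz, guest}: guest is in the set → true
  source port > 19450: 62934 > 19450 is true
  payload size ≤ 33044 bytes: 48233 ≤ 33044 is false
  source is internal: no → false
  source port ≥ 27312: 62934 ≥ 27312 is true
  payload size ≤ 28419 bytes: 48233 ≤ 28419 is false
Combine:
[1.1] false OR true = true
[1.2.1] true OR true = true
[1.2] NOT true = false
[1.3.1] true AND false = false
[1.3] NOT false = true
[1] true OR false OR true = true
[2.1.2] true AND true = true
[2.1] true OR true = true
[2.2] true AND false AND true = false
[2] true AND false = false
[3.1.1.1.2] false OR false = false
[3.1.1.1] true AND false = false
[3.1.1] NOT false = true
[3.1] NOT true = false
[3.2.2] false → false (antecedent false ⇒ implication holds) = true
[3.2] true AND true = true
[3] exactly-one(false, true) = true
[root] true AND false AND true = false
Overall: false → dropped

Dropped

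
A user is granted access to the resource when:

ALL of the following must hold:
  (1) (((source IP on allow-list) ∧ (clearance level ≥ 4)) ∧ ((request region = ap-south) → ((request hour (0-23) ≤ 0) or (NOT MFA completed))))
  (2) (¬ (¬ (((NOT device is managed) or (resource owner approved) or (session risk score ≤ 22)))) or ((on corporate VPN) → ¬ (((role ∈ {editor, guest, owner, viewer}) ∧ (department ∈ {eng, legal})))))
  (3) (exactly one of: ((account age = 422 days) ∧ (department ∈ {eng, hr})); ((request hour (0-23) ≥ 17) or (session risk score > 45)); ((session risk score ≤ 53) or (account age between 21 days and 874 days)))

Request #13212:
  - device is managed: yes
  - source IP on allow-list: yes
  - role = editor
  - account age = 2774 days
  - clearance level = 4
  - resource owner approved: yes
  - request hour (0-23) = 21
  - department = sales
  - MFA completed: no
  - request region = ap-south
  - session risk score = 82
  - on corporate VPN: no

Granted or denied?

Atomic conditions:
  source IP on allow-list: yes → true
  clearance level ≥ 4: 4 ≥ 4 is true
  request region = ap-south: ap-south == ap-south is true
  request hour (0-23) ≤ 0: 21 ≤ 0 is false
  NOT MFA completed: no → true
  NOT device is managed: yes → false
  resource owner approved: yes → true
  session risk score ≤ 22: 82 ≤ 22 is false
  on corporate VPN: no → false
  role ∈ {editor, guest, owner, viewer}: editor is in the set → true
  department ∈ {eng, legal}: sales is not in the set → false
  account age = 422 days: 2774 == 422 is false
  department ∈ {eng, hr}: sales is not in the set → false
  request hour (0-23) ≥ 17: 21 ≥ 17 is true
  session risk score > 45: 82 > 45 is true
  session risk score ≤ 53: 82 ≤ 53 is false
  account age between 21 days and 874 days: 2774 in [21, 874] is false
Combine:
[1.1] true AND true = true
[1.2.2] false OR true = true
[1.2] true → true = true
[1] true AND true = true
[2.1.1.1] false OR true OR false = true
[2.1.1] NOT true = false
[2.1] NOT false = true
[2.2.2.1] true AND false = false
[2.2.2] NOT false = true
[2.2] false → true (antecedent false ⇒ implication holds) = true
[2] true OR true = true
[3.1] false AND false = false
[3.2] true OR true = true
[3.3] false OR false = false
[3] exactly-one(false, true, false) = true
[root] true AND true AND true = true
Overall: true → granted

Granted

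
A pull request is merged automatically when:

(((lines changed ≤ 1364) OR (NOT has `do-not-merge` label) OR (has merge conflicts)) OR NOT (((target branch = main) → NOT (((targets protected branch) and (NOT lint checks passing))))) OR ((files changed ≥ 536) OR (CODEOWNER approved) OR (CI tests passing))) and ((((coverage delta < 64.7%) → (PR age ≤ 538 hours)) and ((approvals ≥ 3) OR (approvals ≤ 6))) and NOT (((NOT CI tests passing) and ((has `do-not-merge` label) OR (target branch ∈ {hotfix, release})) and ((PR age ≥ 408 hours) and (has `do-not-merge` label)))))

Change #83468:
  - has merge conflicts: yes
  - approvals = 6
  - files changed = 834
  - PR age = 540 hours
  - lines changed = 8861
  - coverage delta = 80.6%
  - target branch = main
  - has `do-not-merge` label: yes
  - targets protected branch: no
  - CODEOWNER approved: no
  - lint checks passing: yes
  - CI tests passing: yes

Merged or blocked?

Atomic conditions:
  lines changed ≤ 1364: 8861 ≤ 1364 is false
  NOT has `do-not-merge` label: yes → false
  has merge conflicts: yes → true
  target branch = main: main == main is true
  targets protected branch: no → false
  NOT lint checks passing: yes → false
  files changed ≥ 536: 834 ≥ 536 is true
  CODEOWNER approved: no → false
  CI tests passing: yes → true
  coverage delta < 64.7%: 80.6 < 64.7 is false
  PR age ≤ 538 hours: 540 ≤ 538 is false
  approvals ≥ 3: 6 ≥ 3 is true
  approvals ≤ 6: 6 ≤ 6 is true
  NOT CI tests passing: yes → false
  has `do-not-merge` label: yes → true
  target branch ∈ {hotfix, release}: main is not in the set → false
  PR age ≥ 408 hours: 540 ≥ 408 is true
Combine:
[1.1] false OR false OR true = true
[1.2.1.2.1] false AND false = false
[1.2.1.2] NOT false = true
[1.2.1] true → true = true
[1.2] NOT true = false
[1.3] true OR false OR true = true
[1] true OR false OR true = true
[2.1.1] false → false (antecedent false ⇒ implication holds) = true
[2.1.2] true OR true = true
[2.1] true AND true = true
[2.2.1.2] true OR false = true
[2.2.1.3] true AND true = true
[2.2.1] false AND true AND true = false
[2.2] NOT false = true
[2] true AND true = true
[root] true AND true = true
Overall: true → merged

Merged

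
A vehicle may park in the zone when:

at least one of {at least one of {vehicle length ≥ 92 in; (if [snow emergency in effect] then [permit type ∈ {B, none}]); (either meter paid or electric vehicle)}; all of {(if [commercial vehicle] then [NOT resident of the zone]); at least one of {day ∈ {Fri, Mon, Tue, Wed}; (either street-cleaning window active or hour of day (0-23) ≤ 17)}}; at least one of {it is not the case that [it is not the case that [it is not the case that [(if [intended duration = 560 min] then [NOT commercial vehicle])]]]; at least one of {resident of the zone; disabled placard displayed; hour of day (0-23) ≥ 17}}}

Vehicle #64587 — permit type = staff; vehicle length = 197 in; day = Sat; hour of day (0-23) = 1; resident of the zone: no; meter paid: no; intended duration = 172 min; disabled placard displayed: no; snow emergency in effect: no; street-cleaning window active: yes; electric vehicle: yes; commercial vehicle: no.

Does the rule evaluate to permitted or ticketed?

Permitted

Atomic conditions:
  vehicle length ≥ 92 in: 197 ≥ 92 is true
  snow emergency in effect: no → false
  permit type ∈ {B, none}: staff is not in the set → false
  meter paid: no → false
  electric vehicle: yes → true
  commercial vehicle: no → false
  NOT resident of the zone: no → true
  day ∈ {Fri, Mon, Tue, Wed}: Sat is not in the set → false
  street-cleaning window active: yes → true
  hour of day (0-23) ≤ 17: 1 ≤ 17 is true
  intended duration = 560 min: 172 == 560 is false
  NOT commercial vehicle: no → true
  resident of the zone: no → false
  disabled placard displayed: no → false
  hour of day (0-23) ≥ 17: 1 ≥ 17 is false
Combine:
[1.2] false → false (antecedent false ⇒ implication holds) = true
[1.3] false OR true = true
[1] true OR true OR true = true
[2.1] false → true (antecedent false ⇒ implication holds) = true
[2.2.2] true OR true = true
[2.2] false OR true = true
[2] true AND true = true
[3.1.1.1.1] false → true (antecedent false ⇒ implication holds) = true
[3.1.1.1] NOT true = false
[3.1.1] NOT false = true
[3.1] NOT true = false
[3.2] false OR false OR false = false
[3] false OR false = false
[root] true OR true OR false = true
Overall: true → permitted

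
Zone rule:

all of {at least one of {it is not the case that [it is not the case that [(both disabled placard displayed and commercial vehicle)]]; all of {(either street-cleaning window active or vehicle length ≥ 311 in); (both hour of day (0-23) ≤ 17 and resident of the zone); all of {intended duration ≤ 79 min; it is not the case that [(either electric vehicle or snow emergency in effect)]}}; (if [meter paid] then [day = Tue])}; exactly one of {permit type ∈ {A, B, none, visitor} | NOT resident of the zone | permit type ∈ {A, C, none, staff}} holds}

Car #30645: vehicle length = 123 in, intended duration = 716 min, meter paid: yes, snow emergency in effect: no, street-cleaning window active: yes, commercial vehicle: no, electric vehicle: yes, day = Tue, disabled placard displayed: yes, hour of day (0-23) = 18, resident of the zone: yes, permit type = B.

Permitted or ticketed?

Atomic conditions:
  disabled placard displayed: yes → true
  commercial vehicle: no → false
  street-cleaning window active: yes → true
  vehicle length ≥ 311 in: 123 ≥ 311 is false
  hour of day (0-23) ≤ 17: 18 ≤ 17 is false
  resident of the zone: yes → true
  intended duration ≤ 79 min: 716 ≤ 79 is false
  electric vehicle: yes → true
  snow emergency in effect: no → false
  meter paid: yes → true
  day = Tue: Tue == Tue is true
  permit type ∈ {A, B, none, visitor}: B is in the set → true
  NOT resident of the zone: yes → false
  permit type ∈ {A, C, none, staff}: B is not in the set → false
Combine:
[1.1.1.1] true AND false = false
[1.1.1] NOT false = true
[1.1] NOT true = false
[1.2.1] true OR false = true
[1.2.2] false AND true = false
[1.2.3.2.1] true OR false = true
[1.2.3.2] NOT true = false
[1.2.3] false AND false = false
[1.2] true AND false AND false = false
[1.3] true → true = true
[1] false OR false OR true = true
[2] exactly-one(true, false, false) = true
[root] true AND true = true
Overall: true → permitted

Permitted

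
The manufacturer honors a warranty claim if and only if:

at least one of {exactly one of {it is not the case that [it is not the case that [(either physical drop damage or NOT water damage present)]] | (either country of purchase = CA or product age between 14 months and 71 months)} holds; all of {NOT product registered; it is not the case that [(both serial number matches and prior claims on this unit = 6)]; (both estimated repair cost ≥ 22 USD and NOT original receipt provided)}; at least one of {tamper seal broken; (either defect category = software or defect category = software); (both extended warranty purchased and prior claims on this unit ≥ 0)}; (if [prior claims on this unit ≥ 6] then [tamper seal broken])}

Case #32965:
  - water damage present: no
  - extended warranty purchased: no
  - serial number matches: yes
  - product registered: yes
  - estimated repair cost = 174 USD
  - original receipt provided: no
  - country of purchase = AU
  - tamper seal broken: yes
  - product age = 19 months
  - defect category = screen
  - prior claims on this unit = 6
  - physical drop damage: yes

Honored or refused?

Atomic conditions:
  physical drop damage: yes → true
  NOT water damage present: no → true
  country of purchase = CA: AU == CA is false
  product age between 14 months and 71 months: 19 in [14, 71] is true
  NOT product registered: yes → false
  serial number matches: yes → true
  prior claims on this unit = 6: 6 == 6 is true
  estimated repair cost ≥ 22 USD: 174 ≥ 22 is true
  NOT original receipt provided: no → true
  tamper seal broken: yes → true
  defect category = software: screen == software is false
  extended warranty purchased: no → false
  prior claims on this unit ≥ 0: 6 ≥ 0 is true
  prior claims on this unit ≥ 6: 6 ≥ 6 is true
Combine:
[1.1.1.1] true OR true = true
[1.1.1] NOT true = false
[1.1] NOT false = true
[1.2] false OR true = true
[1] exactly-one(true, true) = false
[2.2.1] true AND true = true
[2.2] NOT true = false
[2.3] true AND true = true
[2] false AND false AND true = false
[3.2] false OR false = false
[3.3] false AND true = false
[3] true OR false OR false = true
[4] true → true = true
[root] false OR false OR true OR true = true
Overall: true → honored

Honored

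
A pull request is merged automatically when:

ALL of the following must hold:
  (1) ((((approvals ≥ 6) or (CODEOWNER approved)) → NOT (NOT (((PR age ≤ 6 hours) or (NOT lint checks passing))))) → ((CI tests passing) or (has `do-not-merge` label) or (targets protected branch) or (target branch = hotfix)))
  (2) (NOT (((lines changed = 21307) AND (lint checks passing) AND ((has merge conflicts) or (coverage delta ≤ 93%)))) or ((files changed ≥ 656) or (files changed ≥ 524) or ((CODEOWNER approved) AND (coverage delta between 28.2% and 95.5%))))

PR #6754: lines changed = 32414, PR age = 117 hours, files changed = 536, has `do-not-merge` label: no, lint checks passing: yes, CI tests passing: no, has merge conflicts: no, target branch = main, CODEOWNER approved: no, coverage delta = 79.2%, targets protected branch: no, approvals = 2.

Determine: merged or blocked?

Atomic conditions:
  approvals ≥ 6: 2 ≥ 6 is false
  CODEOWNER approved: no → false
  PR age ≤ 6 hours: 117 ≤ 6 is false
  NOT lint checks passing: yes → false
  CI tests passing: no → false
  has `do-not-merge` label: no → false
  targets protected branch: no → false
  target branch = hotfix: main == hotfix is false
  lines changed = 21307: 32414 == 21307 is false
  lint checks passing: yes → true
  has merge conflicts: no → false
  coverage delta ≤ 93%: 79.2 ≤ 93 is true
  files changed ≥ 656: 536 ≥ 656 is false
  files changed ≥ 524: 536 ≥ 524 is true
  coverage delta between 28.2% and 95.5%: 79.2 in [28.2, 95.5] is true
Combine:
[1.1.1] false OR false = false
[1.1.2.1.1] false OR false = false
[1.1.2.1] NOT false = true
[1.1.2] NOT true = false
[1.1] false → false (antecedent false ⇒ implication holds) = true
[1.2] false OR false OR false OR false = false
[1] true → false = false
[2.1.1.3] false OR true = true
[2.1.1] false AND true AND true = false
[2.1] NOT false = true
[2.2.3] false AND true = false
[2.2] false OR true OR false = true
[2] true OR true = true
[root] false AND true = false
Overall: false → blocked

Blocked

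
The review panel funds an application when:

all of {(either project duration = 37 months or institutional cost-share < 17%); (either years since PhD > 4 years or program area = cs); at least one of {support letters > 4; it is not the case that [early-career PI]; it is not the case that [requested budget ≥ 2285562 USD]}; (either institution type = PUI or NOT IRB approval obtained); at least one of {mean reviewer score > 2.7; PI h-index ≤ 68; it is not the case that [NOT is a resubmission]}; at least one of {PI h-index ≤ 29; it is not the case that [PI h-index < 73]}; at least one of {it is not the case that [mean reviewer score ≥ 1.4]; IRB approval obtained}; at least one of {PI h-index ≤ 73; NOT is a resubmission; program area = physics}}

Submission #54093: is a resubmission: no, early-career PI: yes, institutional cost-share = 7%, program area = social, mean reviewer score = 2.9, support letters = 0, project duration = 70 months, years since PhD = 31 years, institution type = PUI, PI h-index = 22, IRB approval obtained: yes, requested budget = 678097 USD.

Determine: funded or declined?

Atomic conditions:
  project duration = 37 months: 70 == 37 is false
  institutional cost-share < 17%: 7 < 17 is true
  years since PhD > 4 years: 31 > 4 is true
  program area = cs: social == cs is false
  support letters > 4: 0 > 4 is false
  early-career PI: yes → true
  requested budget ≥ 2285562 USD: 678097 ≥ 2285562 is false
  institution type = PUI: PUI == PUI is true
  NOT IRB approval obtained: yes → false
  mean reviewer score > 2.7: 2.9 > 2.7 is true
  PI h-index ≤ 68: 22 ≤ 68 is true
  NOT is a resubmission: no → true
  PI h-index ≤ 29: 22 ≤ 29 is true
  PI h-index < 73: 22 < 73 is true
  mean reviewer score ≥ 1.4: 2.9 ≥ 1.4 is true
  IRB approval obtained: yes → true
  PI h-index ≤ 73: 22 ≤ 73 is true
  program area = physics: social == physics is false
Combine:
[1] false OR true = true
[2] true OR false = true
[3.2] NOT true = false
[3.3] NOT false = true
[3] false OR false OR true = true
[4] true OR false = true
[5.3] NOT true = false
[5] true OR true OR false = true
[6.2] NOT true = false
[6] true OR false = true
[7.1] NOT true = false
[7] false OR true = true
[8] true OR true OR false = true
[root] true AND true AND true AND true AND true AND true AND true AND true = true
Overall: true → funded

Funded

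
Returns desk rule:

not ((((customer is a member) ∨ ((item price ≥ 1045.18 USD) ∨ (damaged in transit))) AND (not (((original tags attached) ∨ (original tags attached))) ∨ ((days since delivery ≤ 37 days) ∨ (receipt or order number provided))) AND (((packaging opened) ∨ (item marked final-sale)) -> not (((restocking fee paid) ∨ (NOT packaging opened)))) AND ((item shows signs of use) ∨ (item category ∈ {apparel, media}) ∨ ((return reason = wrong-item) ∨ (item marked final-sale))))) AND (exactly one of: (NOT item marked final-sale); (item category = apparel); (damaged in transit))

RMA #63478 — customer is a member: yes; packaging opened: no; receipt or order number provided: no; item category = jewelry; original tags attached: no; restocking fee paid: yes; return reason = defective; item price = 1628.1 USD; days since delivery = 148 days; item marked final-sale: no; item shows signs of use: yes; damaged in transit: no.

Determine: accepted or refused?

Refused

Atomic conditions:
  customer is a member: yes → true
  item price ≥ 1045.18 USD: 1628.1 ≥ 1045.18 is true
  damaged in transit: no → false
  original tags attached: no → false
  days since delivery ≤ 37 days: 148 ≤ 37 is false
  receipt or order number provided: no → false
  packaging opened: no → false
  item marked final-sale: no → false
  restocking fee paid: yes → true
  NOT packaging opened: no → true
  item shows signs of use: yes → true
  item category ∈ {apparel, media}: jewelry is not in the set → false
  return reason = wrong-item: defective == wrong-item is false
  NOT item marked final-sale: no → true
  item category = apparel: jewelry == apparel is false
Combine:
[1.1.1.2] true OR false = true
[1.1.1] true OR true = true
[1.1.2.1.1] false OR false = false
[1.1.2.1] NOT false = true
[1.1.2.2] false OR false = false
[1.1.2] true OR false = true
[1.1.3.1] false OR false = false
[1.1.3.2.1] true OR true = true
[1.1.3.2] NOT true = false
[1.1.3] false → false (antecedent false ⇒ implication holds) = true
[1.1.4.3] false OR false = false
[1.1.4] true OR false OR false = true
[1.1] true AND true AND true AND true = true
[1] NOT true = false
[2] exactly-one(true, false, false) = true
[root] false AND true = false
Overall: false → refused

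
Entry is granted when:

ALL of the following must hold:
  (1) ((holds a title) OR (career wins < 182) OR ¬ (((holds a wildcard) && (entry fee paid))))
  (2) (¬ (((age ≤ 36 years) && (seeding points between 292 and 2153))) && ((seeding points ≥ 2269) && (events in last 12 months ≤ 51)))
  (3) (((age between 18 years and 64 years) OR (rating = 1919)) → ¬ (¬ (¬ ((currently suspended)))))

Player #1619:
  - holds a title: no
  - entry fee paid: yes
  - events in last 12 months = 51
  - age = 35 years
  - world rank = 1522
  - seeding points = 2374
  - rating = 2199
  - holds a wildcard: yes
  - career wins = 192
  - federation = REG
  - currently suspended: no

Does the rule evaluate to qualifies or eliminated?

Atomic conditions:
  holds a title: no → false
  career wins < 182: 192 < 182 is false
  holds a wildcard: yes → true
  entry fee paid: yes → true
  age ≤ 36 years: 35 ≤ 36 is true
  seeding points between 292 and 2153: 2374 in [292, 2153] is false
  seeding points ≥ 2269: 2374 ≥ 2269 is true
  events in last 12 months ≤ 51: 51 ≤ 51 is true
  age between 18 years and 64 years: 35 in [18, 64] is true
  rating = 1919: 2199 == 1919 is false
  currently suspended: no → false
Combine:
[1.3.1] true AND true = true
[1.3] NOT true = false
[1] false OR false OR false = false
[2.1.1] true AND false = false
[2.1] NOT false = true
[2.2] true AND true = true
[2] true AND true = true
[3.1] true OR false = true
[3.2.1.1] NOT false = true
[3.2.1] NOT true = false
[3.2] NOT false = true
[3] true → true = true
[root] false AND true AND true = false
Overall: false → eliminated

Eliminated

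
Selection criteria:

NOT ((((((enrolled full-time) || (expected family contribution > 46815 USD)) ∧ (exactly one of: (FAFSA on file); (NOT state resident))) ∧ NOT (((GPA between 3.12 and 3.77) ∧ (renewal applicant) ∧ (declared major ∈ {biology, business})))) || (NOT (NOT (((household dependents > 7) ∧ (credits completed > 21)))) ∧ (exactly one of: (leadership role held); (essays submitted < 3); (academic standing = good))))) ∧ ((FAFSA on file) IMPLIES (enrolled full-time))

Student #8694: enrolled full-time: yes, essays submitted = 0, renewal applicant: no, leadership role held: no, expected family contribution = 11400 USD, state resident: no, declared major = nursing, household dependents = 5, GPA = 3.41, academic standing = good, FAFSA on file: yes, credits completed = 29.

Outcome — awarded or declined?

Atomic conditions:
  enrolled full-time: yes → true
  expected family contribution > 46815 USD: 11400 > 46815 is false
  FAFSA on file: yes → true
  NOT state resident: no → true
  GPA between 3.12 and 3.77: 3.41 in [3.12, 3.77] is true
  renewal applicant: no → false
  declared major ∈ {biology, business}: nursing is not in the set → false
  household dependents > 7: 5 > 7 is false
  credits completed > 21: 29 > 21 is true
  leadership role held: no → false
  essays submitted < 3: 0 < 3 is true
  academic standing = good: good == good is true
Combine:
[1.1.1.1.1] true OR false = true
[1.1.1.1.2] exactly-one(true, true) = false
[1.1.1.1] true AND false = false
[1.1.1.2.1] true AND false AND false = false
[1.1.1.2] NOT false = true
[1.1.1] false AND true = false
[1.1.2.1.1.1] false AND true = false
[1.1.2.1.1] NOT false = true
[1.1.2.1] NOT true = false
[1.1.2.2] exactly-one(false, true, true) = false
[1.1.2] false AND false = false
[1.1] false OR false = false
[1] NOT false = true
[2] true → true = true
[root] true AND true = true
Overall: true → awarded

Awarded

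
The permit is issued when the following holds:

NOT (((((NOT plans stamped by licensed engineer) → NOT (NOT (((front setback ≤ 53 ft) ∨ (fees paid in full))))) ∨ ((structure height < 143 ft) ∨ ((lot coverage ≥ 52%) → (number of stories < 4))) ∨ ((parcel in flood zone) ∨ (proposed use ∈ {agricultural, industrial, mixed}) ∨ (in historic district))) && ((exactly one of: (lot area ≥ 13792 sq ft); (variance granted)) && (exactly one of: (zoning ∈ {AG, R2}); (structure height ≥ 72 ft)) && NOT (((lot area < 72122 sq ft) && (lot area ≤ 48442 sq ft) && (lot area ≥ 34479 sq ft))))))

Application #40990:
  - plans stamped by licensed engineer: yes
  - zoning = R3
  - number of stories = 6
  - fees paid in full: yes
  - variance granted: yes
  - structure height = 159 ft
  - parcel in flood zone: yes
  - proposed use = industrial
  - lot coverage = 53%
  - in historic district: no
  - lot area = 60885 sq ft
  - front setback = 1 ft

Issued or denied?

Atomic conditions:
  NOT plans stamped by licensed engineer: yes → false
  front setback ≤ 53 ft: 1 ≤ 53 is true
  fees paid in full: yes → true
  structure height < 143 ft: 159 < 143 is false
  lot coverage ≥ 52%: 53 ≥ 52 is true
  number of stories < 4: 6 < 4 is false
  parcel in flood zone: yes → true
  proposed use ∈ {agricultural, industrial, mixed}: industrial is in the set → true
  in historic district: no → false
  lot area ≥ 13792 sq ft: 60885 ≥ 13792 is true
  variance granted: yes → true
  zoning ∈ {AG, R2}: R3 is not in the set → false
  structure height ≥ 72 ft: 159 ≥ 72 is true
  lot area < 72122 sq ft: 60885 < 72122 is true
  lot area ≤ 48442 sq ft: 60885 ≤ 48442 is false
  lot area ≥ 34479 sq ft: 60885 ≥ 34479 is true
Combine:
[1.1.1.2.1.1] true OR true = true
[1.1.1.2.1] NOT true = false
[1.1.1.2] NOT false = true
[1.1.1] false → true (antecedent false ⇒ implication holds) = true
[1.1.2.2] true → false = false
[1.1.2] false OR false = false
[1.1.3] true OR true OR false = true
[1.1] true OR false OR true = true
[1.2.1] exactly-one(true, true) = false
[1.2.2] exactly-one(false, true) = true
[1.2.3.1] true AND false AND true = false
[1.2.3] NOT false = true
[1.2] false AND true AND true = false
[1] true AND false = false
[root] NOT false = true
Overall: true → issued

Issued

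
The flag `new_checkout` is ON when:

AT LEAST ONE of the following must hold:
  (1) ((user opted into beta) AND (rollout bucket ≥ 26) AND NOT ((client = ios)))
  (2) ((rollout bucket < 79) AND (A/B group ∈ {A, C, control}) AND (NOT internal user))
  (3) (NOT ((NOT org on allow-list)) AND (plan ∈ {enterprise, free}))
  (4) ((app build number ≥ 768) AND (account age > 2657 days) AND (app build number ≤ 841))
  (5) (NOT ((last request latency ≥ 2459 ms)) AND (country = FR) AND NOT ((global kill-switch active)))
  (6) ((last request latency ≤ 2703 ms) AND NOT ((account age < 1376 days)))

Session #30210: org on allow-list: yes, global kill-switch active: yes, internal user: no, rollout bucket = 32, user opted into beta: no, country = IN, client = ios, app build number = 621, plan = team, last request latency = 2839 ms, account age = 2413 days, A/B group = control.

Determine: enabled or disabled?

Atomic conditions:
  user opted into beta: no → false
  rollout bucket ≥ 26: 32 ≥ 26 is true
  client = ios: ios == ios is true
  rollout bucket < 79: 32 < 79 is true
  A/B group ∈ {A, C, control}: control is in the set → true
  NOT internal user: no → true
  NOT org on allow-list: yes → false
  plan ∈ {enterprise, free}: team is not in the set → false
  app build number ≥ 768: 621 ≥ 768 is false
  account age > 2657 days: 2413 > 2657 is false
  app build number ≤ 841: 621 ≤ 841 is true
  last request latency ≥ 2459 ms: 2839 ≥ 2459 is true
  country = FR: IN == FR is false
  global kill-switch active: yes → true
  last request latency ≤ 2703 ms: 2839 ≤ 2703 is false
  account age < 1376 days: 2413 < 1376 is false
Combine:
[1.3] NOT true = false
[1] false AND true AND false = false
[2] true AND true AND true = true
[3.1] NOT false = true
[3] true AND false = false
[4] false AND false AND true = false
[5.1] NOT true = false
[5.3] NOT true = false
[5] false AND false AND false = false
[6.2] NOT false = true
[6] false AND true = false
[root] false OR true OR false OR false OR false OR false = true
Overall: true → enabled

Enabled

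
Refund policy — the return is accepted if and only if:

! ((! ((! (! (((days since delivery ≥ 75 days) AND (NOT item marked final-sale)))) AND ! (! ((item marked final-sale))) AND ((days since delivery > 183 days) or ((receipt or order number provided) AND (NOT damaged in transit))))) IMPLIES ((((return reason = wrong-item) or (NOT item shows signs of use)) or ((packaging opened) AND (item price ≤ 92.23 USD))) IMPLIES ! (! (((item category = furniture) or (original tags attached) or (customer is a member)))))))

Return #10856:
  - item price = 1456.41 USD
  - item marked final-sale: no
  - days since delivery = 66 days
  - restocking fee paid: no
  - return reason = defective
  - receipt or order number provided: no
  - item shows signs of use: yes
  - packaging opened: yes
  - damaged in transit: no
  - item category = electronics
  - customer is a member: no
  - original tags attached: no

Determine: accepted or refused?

Refused

Atomic conditions:
  days since delivery ≥ 75 days: 66 ≥ 75 is false
  NOT item marked final-sale: no → true
  item marked final-sale: no → false
  days since delivery > 183 days: 66 > 183 is false
  receipt or order number provided: no → false
  NOT damaged in transit: no → true
  return reason = wrong-item: defective == wrong-item is false
  NOT item shows signs of use: yes → false
  packaging opened: yes → true
  item price ≤ 92.23 USD: 1456.41 ≤ 92.23 is false
  item category = furniture: electronics == furniture is false
  original tags attached: no → false
  customer is a member: no → false
Combine:
[1.1.1.1.1.1] false AND true = false
[1.1.1.1.1] NOT false = true
[1.1.1.1] NOT true = false
[1.1.1.2.1] NOT false = true
[1.1.1.2] NOT true = false
[1.1.1.3.2] false AND true = false
[1.1.1.3] false OR false = false
[1.1.1] false AND false AND false = false
[1.1] NOT false = true
[1.2.1.1] false OR false = false
[1.2.1.2] true AND false = false
[1.2.1] false OR false = false
[1.2.2.1.1] false OR false OR false = false
[1.2.2.1] NOT false = true
[1.2.2] NOT true = false
[1.2] false → false (antecedent false ⇒ implication holds) = true
[1] true → true = true
[root] NOT true = false
Overall: false → refused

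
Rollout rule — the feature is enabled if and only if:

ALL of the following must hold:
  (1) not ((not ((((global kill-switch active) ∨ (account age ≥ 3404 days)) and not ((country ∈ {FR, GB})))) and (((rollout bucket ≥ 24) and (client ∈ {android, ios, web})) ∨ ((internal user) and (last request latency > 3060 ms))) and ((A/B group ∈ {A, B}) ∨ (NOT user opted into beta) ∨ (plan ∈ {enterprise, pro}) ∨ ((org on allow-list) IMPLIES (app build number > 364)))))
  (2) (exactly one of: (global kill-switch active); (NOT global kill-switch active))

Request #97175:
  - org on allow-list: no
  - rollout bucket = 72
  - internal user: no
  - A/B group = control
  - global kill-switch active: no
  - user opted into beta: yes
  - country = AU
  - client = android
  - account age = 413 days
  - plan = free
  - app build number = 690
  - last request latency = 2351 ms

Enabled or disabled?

Disabled

Atomic conditions:
  global kill-switch active: no → false
  account age ≥ 3404 days: 413 ≥ 3404 is false
  country ∈ {FR, GB}: AU is not in the set → false
  rollout bucket ≥ 24: 72 ≥ 24 is true
  client ∈ {android, ios, web}: android is in the set → true
  internal user: no → false
  last request latency > 3060 ms: 2351 > 3060 is false
  A/B group ∈ {A, B}: control is not in the set → false
  NOT user opted into beta: yes → false
  plan ∈ {enterprise, pro}: free is not in the set → false
  org on allow-list: no → false
  app build number > 364: 690 > 364 is true
  NOT global kill-switch active: no → true
Combine:
[1.1.1.1.1] false OR false = false
[1.1.1.1.2] NOT false = true
[1.1.1.1] false AND true = false
[1.1.1] NOT false = true
[1.1.2.1] true AND true = true
[1.1.2.2] false AND false = false
[1.1.2] true OR false = true
[1.1.3.4] false → true (antecedent false ⇒ implication holds) = true
[1.1.3] false OR false OR false OR true = true
[1.1] true AND true AND true = true
[1] NOT true = false
[2] exactly-one(false, true) = true
[root] false AND true = false
Overall: false → disabled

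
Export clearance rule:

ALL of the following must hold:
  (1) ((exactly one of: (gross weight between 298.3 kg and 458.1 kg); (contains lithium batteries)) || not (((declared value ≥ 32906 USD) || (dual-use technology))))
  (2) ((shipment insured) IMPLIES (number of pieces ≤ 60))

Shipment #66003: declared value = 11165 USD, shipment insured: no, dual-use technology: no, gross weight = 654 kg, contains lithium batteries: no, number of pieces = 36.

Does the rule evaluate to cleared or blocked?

Cleared

Atomic conditions:
  gross weight between 298.3 kg and 458.1 kg: 654 in [298.3, 458.1] is false
  contains lithium batteries: no → false
  declared value ≥ 32906 USD: 11165 ≥ 32906 is false
  dual-use technology: no → false
  shipment insured: no → false
  number of pieces ≤ 60: 36 ≤ 60 is true
Combine:
[1.1] exactly-one(false, false) = false
[1.2.1] false OR false = false
[1.2] NOT false = true
[1] false OR true = true
[2] false → true (antecedent false ⇒ implication holds) = true
[root] true AND true = true
Overall: true → cleared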